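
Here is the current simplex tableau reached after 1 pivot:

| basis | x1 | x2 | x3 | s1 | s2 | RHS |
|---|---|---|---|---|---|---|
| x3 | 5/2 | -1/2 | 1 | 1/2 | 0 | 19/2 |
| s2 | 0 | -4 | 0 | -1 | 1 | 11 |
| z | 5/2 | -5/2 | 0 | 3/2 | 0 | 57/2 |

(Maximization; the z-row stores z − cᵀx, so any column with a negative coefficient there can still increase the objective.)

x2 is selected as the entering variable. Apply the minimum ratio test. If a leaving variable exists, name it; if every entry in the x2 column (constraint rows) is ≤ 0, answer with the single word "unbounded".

unbounded

x2-column entries: row 1: -1/2, row 2: -4. All ≤ 0, so x2 can increase without bound; the LP is unbounded in this direction.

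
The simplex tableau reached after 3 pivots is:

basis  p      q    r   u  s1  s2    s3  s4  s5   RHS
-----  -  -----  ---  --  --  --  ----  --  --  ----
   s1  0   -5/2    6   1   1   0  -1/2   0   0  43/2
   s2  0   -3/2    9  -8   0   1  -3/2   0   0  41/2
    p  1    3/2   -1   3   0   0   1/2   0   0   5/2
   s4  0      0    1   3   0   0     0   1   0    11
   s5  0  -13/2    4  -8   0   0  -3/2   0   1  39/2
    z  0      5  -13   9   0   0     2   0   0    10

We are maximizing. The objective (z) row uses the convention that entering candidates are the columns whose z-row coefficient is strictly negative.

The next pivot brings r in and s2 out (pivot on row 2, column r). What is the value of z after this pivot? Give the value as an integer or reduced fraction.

Minimum ratio for r: (41/2)/9 = 41/18.
z changes by −(z-row coeff of r)·ratio = −(-13)·(41/18) = 533/18.
New z = 10 + (533/18) = 713/18.

713/18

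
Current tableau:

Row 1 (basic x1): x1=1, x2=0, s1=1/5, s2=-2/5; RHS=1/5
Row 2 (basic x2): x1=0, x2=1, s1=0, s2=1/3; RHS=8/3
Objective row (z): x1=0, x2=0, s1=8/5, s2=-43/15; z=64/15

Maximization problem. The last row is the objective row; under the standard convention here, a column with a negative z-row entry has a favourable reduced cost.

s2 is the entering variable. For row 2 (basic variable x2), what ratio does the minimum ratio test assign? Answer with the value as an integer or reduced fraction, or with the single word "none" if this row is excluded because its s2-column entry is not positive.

Ratio = RHS / (s2 entry) = (8/3) / (1/3) = 8.

8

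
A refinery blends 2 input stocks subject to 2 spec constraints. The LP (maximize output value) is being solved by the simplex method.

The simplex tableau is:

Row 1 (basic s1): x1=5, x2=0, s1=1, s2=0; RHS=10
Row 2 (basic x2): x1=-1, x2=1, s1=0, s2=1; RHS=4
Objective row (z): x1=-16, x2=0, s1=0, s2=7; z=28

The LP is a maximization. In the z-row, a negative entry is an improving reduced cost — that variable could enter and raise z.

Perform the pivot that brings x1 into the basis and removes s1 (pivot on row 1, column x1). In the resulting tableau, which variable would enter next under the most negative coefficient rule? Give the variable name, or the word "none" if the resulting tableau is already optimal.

none

Pivot element 5. New z-row = old z-row − (-16)·(row 1/5).
Updated z-row coefficients: x1: 0, x2: 0, s1: 16/5, s2: 7.
No coefficient is strictly negative; the tableau after this pivot is optimal.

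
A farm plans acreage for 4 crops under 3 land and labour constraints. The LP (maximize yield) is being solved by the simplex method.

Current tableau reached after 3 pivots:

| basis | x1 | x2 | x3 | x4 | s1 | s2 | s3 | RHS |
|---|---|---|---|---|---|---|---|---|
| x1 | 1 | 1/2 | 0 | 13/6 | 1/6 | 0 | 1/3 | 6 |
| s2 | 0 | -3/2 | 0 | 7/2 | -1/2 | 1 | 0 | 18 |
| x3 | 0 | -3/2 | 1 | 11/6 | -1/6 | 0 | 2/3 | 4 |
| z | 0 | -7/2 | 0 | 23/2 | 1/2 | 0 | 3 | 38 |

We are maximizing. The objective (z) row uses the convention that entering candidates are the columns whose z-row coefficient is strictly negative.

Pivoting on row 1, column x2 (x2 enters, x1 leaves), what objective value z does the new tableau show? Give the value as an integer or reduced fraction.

80

Minimum ratio for x2: 6/(1/2) = 12.
z changes by −(z-row coeff of x2)·ratio = −(-7/2)·12 = 42.
New z = 38 + 42 = 80.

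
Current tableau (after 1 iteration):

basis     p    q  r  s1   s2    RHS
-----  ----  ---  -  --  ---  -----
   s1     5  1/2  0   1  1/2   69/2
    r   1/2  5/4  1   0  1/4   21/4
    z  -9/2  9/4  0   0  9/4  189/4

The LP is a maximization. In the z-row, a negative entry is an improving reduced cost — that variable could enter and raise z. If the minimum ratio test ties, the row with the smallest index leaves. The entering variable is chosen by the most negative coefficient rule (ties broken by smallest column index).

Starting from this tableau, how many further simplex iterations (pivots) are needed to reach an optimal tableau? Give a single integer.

1

pivot: p in, s1 out → z = 783/10
No improving column remains; optimal.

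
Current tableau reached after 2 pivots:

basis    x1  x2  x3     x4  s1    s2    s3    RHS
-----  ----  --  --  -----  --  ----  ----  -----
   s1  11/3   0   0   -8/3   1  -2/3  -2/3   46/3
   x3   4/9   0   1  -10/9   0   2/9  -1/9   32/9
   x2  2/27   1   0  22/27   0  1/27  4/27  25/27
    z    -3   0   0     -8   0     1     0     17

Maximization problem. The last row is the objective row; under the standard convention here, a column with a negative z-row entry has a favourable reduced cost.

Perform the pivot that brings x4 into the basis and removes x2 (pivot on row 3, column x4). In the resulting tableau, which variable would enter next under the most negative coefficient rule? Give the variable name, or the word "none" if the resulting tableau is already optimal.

x1

Pivot element 22/27. New z-row = old z-row − (-8)·(row 3/(22/27)).
Updated z-row coefficients: x1: -25/11, x2: 108/11, x3: 0, x4: 0, s1: 0, s2: 15/11, s3: 16/11.
The most negative is -25/11 in column x1, so x1 would enter next.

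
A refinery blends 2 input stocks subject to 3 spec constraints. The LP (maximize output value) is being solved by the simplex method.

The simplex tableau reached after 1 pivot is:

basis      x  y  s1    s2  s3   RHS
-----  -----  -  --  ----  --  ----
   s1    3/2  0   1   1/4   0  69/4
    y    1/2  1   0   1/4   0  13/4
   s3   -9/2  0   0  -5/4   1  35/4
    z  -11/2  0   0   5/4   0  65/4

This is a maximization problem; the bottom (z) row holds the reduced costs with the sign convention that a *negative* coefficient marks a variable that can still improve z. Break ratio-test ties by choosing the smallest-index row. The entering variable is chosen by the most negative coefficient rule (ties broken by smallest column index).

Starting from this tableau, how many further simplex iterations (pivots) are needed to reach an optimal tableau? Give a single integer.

1

pivot: x in, y out → z = 52
No improving column remains; optimal.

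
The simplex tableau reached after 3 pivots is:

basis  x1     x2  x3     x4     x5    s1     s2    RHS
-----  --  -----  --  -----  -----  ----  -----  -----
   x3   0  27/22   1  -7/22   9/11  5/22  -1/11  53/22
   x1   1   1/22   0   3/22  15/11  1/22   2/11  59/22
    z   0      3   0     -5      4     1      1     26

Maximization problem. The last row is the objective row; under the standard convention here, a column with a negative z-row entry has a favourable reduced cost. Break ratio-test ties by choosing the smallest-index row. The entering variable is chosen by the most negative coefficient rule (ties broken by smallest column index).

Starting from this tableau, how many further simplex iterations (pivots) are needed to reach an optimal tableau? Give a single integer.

pivot: x4 in, x1 out → z = 373/3
No improving column remains; optimal.

1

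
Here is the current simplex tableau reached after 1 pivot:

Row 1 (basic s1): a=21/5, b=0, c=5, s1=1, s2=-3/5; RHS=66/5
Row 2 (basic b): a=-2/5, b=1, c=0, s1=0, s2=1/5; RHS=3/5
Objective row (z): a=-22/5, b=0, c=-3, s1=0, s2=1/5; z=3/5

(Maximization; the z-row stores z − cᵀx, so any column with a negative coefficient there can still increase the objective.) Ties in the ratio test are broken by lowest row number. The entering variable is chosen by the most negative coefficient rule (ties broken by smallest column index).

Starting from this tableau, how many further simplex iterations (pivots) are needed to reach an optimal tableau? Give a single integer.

2

pivot: a in, s1 out → z = 101/7
pivot: s2 in, b out → z = 20
No improving column remains; optimal.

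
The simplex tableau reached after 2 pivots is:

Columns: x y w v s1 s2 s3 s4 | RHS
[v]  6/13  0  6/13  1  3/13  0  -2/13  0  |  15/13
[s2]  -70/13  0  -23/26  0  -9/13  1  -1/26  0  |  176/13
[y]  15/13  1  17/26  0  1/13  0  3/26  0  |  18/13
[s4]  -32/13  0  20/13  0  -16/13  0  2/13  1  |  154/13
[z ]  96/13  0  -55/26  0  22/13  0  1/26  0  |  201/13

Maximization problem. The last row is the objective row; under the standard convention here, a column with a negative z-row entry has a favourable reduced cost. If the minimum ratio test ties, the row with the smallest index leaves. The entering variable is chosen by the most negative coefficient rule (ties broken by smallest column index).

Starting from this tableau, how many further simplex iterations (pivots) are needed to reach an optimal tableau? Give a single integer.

pivot: w in, y out → z = 339/17
No improving column remains; optimal.

1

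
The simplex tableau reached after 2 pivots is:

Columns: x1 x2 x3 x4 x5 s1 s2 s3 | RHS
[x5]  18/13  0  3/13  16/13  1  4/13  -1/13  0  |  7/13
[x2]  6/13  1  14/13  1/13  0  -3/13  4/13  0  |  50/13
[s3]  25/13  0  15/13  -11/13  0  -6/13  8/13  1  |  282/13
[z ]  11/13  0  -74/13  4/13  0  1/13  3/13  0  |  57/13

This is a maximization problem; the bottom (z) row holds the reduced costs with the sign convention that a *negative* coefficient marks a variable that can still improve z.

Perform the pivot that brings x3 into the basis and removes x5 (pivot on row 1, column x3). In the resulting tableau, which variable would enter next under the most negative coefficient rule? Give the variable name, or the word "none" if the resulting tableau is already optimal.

s2

Pivot element 3/13. New z-row = old z-row − (-74/13)·(row 1/(3/13)).
Updated z-row coefficients: x1: 35, x2: 0, x3: 0, x4: 92/3, x5: 74/3, s1: 23/3, s2: -5/3, s3: 0.
The most negative is -5/3 in column s2, so s2 would enter next.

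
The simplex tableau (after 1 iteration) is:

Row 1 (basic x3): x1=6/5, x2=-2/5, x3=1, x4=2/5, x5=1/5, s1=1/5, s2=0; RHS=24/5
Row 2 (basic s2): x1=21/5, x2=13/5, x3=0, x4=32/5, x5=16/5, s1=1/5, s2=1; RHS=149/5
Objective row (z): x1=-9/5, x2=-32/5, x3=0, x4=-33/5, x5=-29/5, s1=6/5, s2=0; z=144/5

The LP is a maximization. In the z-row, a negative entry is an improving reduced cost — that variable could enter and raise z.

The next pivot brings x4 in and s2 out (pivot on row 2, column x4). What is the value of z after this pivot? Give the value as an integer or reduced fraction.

Minimum ratio for x4: (149/5)/(32/5) = 149/32.
z changes by −(z-row coeff of x4)·ratio = −(-33/5)·(149/32) = 4917/160.
New z = 144/5 + (4917/160) = 1905/32.

1905/32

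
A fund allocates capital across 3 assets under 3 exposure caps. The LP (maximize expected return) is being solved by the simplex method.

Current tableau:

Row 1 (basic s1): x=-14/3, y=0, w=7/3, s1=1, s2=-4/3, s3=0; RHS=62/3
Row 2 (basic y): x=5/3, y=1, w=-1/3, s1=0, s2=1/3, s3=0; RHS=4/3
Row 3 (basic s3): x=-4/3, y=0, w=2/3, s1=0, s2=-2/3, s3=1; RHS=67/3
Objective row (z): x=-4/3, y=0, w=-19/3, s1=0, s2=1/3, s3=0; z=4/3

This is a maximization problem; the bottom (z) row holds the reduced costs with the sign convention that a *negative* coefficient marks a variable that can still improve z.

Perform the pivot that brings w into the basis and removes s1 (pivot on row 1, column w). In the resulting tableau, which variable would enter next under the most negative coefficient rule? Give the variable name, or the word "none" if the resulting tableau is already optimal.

x

Pivot element 7/3. New z-row = old z-row − (-19/3)·(row 1/(7/3)).
Updated z-row coefficients: x: -14, y: 0, w: 0, s1: 19/7, s2: -23/7, s3: 0.
The most negative is -14 in column x, so x would enter next.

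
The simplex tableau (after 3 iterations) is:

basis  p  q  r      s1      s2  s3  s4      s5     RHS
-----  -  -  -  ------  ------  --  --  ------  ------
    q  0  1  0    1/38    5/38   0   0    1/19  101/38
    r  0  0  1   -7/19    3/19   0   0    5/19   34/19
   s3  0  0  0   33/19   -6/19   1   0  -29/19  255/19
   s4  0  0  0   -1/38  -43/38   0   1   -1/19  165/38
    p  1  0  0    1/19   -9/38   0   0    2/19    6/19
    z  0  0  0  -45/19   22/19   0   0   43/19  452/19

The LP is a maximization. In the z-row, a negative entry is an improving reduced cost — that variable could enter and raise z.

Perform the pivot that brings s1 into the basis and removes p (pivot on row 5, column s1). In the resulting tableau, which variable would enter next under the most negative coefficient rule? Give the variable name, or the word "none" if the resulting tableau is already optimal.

Pivot element 1/19. New z-row = old z-row − (-45/19)·(row 5/(1/19)).
Updated z-row coefficients: p: 45, q: 0, r: 0, s1: 0, s2: -19/2, s3: 0, s4: 0, s5: 7.
The most negative is -19/2 in column s2, so s2 would enter next.

s2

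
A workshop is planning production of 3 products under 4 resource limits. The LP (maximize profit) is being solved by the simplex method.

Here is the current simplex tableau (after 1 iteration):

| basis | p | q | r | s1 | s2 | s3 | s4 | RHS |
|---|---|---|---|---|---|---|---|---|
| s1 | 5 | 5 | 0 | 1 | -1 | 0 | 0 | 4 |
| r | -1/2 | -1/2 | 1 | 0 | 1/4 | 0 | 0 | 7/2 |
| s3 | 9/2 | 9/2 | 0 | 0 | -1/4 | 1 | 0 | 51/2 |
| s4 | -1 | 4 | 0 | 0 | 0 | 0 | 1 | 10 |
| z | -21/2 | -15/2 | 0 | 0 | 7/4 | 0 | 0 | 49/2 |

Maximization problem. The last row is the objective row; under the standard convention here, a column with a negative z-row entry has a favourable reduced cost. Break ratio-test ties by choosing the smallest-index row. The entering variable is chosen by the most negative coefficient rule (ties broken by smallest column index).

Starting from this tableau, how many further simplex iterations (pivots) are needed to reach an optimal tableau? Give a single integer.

2

pivot: p in, s1 out → z = 329/10
pivot: s2 in, r out → z = 42
No improving column remains; optimal.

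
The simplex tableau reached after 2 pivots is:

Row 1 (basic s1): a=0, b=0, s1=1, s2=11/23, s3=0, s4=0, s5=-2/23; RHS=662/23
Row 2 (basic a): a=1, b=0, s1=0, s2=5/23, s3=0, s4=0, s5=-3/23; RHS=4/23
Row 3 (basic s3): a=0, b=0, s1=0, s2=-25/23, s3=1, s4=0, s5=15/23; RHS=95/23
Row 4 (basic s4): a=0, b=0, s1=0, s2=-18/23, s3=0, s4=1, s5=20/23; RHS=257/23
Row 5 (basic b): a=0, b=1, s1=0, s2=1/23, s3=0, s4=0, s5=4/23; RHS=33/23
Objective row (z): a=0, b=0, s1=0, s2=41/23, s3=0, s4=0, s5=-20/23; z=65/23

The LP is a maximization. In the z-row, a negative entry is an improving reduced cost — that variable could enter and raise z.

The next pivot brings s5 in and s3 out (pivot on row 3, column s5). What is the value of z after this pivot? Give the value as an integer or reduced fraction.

25/3

Minimum ratio for s5: (95/23)/(15/23) = 19/3.
z changes by −(z-row coeff of s5)·ratio = −(-20/23)·(19/3) = 380/69.
New z = 65/23 + (380/69) = 25/3.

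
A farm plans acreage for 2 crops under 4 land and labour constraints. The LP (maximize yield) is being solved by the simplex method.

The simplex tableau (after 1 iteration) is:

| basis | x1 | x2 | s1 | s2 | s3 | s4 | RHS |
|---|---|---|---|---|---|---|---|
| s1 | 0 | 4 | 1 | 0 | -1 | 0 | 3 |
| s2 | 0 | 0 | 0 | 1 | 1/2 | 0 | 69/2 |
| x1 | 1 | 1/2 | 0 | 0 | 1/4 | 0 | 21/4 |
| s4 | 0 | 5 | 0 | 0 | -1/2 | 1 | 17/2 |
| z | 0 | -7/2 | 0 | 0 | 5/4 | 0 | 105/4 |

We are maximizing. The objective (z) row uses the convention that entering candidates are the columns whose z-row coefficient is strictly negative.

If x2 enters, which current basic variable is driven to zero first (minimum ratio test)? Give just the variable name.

Ratios: row 1 (s1): 3/4 = 3/4; row 2 (s2): entry 0 ≤ 0, skip; row 3 (x1): (21/4)/(1/2) = 21/2; row 4 (s4): (17/2)/5 = 17/10.
Minimum ratio 3/4 is in the s1 row, so s1 leaves.

s1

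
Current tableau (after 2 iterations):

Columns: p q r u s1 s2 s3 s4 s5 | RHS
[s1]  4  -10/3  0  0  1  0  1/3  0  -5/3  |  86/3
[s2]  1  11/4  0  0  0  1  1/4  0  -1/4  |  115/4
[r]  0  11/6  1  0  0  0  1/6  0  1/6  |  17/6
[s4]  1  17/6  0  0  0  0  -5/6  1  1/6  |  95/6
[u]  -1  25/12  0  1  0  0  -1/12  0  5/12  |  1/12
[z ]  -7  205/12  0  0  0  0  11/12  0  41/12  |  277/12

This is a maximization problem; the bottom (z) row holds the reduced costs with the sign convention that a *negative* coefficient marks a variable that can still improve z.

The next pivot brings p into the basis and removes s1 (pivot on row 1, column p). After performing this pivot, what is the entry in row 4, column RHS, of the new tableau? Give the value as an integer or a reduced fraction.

26/3

Pivot element is row 1, column p: 4.
Normalize row 1: new (row 1, RHS) = (86/3)/4 = 43/6.
row 4 ← row 4 − 1·(new row 1): 95/6 − 1·(43/6) = 26/3.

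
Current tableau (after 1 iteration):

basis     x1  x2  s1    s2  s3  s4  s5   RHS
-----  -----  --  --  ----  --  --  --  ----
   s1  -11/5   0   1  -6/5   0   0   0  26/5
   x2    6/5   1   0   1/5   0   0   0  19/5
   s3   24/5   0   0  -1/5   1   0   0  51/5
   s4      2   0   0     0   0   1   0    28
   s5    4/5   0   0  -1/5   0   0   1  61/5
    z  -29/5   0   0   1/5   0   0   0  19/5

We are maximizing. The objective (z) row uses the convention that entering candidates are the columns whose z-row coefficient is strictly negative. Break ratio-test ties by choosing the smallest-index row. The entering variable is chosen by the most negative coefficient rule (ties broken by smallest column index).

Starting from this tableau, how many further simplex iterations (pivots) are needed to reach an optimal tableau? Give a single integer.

pivot: x1 in, s3 out → z = 129/8
pivot: s2 in, x2 out → z = 49/3
No improving column remains; optimal.

2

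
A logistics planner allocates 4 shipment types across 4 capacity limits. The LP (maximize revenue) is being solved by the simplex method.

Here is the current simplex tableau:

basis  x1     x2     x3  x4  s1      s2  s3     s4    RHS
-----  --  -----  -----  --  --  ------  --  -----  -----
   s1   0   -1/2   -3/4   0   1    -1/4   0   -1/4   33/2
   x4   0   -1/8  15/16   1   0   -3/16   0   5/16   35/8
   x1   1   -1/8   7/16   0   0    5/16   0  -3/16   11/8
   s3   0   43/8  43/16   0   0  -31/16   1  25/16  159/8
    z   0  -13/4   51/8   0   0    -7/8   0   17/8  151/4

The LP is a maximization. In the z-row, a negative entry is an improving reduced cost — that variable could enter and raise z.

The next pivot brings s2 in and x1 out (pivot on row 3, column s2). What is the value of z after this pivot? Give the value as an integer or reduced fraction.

Minimum ratio for s2: (11/8)/(5/16) = 22/5.
z changes by −(z-row coeff of s2)·ratio = −(-7/8)·(22/5) = 77/20.
New z = 151/4 + (77/20) = 208/5.

208/5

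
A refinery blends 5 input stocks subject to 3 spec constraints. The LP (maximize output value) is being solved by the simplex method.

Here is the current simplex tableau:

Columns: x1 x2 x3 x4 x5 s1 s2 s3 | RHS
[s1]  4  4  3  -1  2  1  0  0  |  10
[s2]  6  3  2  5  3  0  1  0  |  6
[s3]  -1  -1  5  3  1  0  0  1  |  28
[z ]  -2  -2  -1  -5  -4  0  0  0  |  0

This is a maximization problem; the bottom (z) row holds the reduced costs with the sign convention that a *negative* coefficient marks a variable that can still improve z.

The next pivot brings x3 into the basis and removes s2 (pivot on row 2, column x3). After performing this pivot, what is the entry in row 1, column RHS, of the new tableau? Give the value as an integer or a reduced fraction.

Pivot element is row 2, column x3: 2.
Normalize row 2: new (row 2, RHS) = 6/2 = 3.
row 1 ← row 1 − 3·(new row 2): 10 − 3·3 = 1.

1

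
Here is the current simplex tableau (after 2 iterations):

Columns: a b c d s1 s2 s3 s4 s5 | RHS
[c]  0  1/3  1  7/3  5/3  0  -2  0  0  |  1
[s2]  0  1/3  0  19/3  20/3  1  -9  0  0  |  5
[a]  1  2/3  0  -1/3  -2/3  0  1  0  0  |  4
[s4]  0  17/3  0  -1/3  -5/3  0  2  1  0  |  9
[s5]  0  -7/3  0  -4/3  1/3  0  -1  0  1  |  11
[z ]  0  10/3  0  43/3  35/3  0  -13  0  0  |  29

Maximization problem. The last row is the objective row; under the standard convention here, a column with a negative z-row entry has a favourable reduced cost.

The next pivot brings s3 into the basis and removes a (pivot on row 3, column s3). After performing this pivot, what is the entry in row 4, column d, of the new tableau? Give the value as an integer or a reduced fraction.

1/3

Pivot element is row 3, column s3: 1.
Normalize row 3: new (row 3, d) = (-1/3)/1 = -1/3.
row 4 ← row 4 − 2·(new row 3): -1/3 − 2·(-1/3) = 1/3.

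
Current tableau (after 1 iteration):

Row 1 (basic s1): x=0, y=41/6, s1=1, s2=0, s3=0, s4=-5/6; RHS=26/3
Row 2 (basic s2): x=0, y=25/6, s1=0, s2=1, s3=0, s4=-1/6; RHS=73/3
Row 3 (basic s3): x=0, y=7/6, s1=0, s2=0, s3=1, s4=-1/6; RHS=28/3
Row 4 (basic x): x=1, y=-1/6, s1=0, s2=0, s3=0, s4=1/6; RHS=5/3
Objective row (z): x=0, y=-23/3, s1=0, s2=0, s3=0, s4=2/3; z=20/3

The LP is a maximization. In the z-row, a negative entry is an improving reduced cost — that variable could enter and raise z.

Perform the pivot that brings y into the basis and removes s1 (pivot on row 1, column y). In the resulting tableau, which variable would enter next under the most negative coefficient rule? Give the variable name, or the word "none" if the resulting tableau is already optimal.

s4

Pivot element 41/6. New z-row = old z-row − (-23/3)·(row 1/(41/6)).
Updated z-row coefficients: x: 0, y: 0, s1: 46/41, s2: 0, s3: 0, s4: -11/41.
The most negative is -11/41 in column s4, so s4 would enter next.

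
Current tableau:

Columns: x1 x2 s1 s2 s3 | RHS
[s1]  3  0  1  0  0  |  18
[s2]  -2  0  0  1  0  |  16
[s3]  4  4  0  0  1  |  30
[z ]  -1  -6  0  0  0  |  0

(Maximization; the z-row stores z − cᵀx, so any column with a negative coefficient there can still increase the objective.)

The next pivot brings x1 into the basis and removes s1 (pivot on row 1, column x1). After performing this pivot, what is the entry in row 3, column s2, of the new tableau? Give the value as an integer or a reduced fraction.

0

Pivot element is row 1, column x1: 3.
Normalize row 1: new (row 1, s2) = 0/3 = 0.
row 3 ← row 3 − 4·(new row 1): 0 − 4·0 = 0.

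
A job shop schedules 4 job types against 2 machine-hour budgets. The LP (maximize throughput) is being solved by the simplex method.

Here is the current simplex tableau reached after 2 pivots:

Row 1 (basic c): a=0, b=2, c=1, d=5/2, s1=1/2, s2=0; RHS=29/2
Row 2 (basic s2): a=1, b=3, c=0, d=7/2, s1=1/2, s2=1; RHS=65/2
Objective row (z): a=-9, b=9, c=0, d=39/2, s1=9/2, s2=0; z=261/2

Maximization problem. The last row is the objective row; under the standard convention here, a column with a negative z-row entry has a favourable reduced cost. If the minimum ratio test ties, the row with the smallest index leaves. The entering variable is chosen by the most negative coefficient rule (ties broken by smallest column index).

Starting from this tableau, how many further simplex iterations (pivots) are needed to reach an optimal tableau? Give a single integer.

pivot: a in, s2 out → z = 423
No improving column remains; optimal.

1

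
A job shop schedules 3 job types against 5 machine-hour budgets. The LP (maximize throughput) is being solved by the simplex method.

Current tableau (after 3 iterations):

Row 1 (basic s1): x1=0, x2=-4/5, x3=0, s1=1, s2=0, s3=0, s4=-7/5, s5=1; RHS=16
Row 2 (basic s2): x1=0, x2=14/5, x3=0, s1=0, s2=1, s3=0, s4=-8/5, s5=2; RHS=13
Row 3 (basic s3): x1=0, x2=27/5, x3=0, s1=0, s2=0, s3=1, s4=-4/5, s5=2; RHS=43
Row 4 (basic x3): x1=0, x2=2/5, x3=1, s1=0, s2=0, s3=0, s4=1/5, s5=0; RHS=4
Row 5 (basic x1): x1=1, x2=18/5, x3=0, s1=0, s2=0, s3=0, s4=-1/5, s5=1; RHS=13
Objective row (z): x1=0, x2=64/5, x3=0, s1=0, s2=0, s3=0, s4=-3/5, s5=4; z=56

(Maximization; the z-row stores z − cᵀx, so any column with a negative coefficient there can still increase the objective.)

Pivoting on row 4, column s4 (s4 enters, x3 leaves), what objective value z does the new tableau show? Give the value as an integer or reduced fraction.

68

Minimum ratio for s4: 4/(1/5) = 20.
z changes by −(z-row coeff of s4)·ratio = −(-3/5)·20 = 12.
New z = 56 + 12 = 68.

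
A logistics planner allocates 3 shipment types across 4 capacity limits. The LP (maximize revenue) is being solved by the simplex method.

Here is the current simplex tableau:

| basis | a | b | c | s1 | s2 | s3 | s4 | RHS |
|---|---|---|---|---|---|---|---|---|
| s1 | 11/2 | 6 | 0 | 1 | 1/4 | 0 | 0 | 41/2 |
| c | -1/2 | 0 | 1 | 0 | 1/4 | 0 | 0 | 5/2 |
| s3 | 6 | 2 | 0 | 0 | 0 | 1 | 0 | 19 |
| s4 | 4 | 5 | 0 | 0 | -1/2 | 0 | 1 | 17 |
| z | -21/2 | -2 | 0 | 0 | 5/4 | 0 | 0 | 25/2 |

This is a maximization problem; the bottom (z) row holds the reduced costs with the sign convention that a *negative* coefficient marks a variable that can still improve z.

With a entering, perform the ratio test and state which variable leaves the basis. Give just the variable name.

Ratios: row 1 (s1): (41/2)/(11/2) = 41/11; row 2 (c): entry -1/2 ≤ 0, skip; row 3 (s3): 19/6 = 19/6; row 4 (s4): 17/4 = 17/4.
Minimum ratio 19/6 is in the s3 row, so s3 leaves.

s3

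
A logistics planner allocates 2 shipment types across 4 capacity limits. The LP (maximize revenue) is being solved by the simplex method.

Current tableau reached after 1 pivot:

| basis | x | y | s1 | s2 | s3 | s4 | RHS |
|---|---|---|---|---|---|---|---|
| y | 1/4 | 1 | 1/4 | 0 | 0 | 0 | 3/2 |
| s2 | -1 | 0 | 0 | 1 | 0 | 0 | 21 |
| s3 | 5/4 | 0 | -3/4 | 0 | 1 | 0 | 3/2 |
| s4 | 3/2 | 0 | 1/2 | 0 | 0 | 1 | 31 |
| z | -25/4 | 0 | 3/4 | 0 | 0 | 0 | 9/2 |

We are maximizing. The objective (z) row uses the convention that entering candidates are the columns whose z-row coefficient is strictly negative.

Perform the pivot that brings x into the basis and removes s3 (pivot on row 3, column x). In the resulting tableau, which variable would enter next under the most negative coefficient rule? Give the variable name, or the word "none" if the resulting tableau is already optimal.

Pivot element 5/4. New z-row = old z-row − (-25/4)·(row 3/(5/4)).
Updated z-row coefficients: x: 0, y: 0, s1: -3, s2: 0, s3: 5, s4: 0.
The most negative is -3 in column s1, so s1 would enter next.

s1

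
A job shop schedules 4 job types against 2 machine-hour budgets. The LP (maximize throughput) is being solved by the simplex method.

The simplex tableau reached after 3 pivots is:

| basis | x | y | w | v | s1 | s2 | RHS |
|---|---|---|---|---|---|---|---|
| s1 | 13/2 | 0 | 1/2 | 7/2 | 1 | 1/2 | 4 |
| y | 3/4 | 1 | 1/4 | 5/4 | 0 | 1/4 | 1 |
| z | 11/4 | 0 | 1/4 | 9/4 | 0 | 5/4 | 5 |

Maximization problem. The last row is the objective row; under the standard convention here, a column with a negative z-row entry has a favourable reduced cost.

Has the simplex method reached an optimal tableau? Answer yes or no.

yes

No objective-row coefficient is strictly negative, so no entering variable exists; the tableau is optimal.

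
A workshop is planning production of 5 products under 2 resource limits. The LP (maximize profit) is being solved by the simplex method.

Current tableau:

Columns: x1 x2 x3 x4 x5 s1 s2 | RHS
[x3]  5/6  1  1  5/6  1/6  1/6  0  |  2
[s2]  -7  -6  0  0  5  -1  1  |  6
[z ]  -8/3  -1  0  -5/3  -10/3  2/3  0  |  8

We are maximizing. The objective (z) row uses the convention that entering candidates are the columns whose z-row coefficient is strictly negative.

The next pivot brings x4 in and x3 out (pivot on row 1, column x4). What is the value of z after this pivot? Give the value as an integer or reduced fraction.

Minimum ratio for x4: 2/(5/6) = 12/5.
z changes by −(z-row coeff of x4)·ratio = −(-5/3)·(12/5) = 4.
New z = 8 + 4 = 12.

12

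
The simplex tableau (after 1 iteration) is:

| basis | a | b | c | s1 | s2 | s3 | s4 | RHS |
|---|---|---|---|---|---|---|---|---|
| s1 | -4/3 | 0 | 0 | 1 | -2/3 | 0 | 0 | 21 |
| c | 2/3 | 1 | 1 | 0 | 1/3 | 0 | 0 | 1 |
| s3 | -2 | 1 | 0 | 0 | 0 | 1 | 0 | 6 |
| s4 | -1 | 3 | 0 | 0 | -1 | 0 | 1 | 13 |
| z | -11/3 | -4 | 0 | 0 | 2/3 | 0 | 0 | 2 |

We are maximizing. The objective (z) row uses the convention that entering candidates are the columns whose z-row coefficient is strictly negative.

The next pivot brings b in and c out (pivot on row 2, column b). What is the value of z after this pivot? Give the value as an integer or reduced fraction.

Minimum ratio for b: 1/1 = 1.
z changes by −(z-row coeff of b)·ratio = −(-4)·1 = 4.
New z = 2 + 4 = 6.

6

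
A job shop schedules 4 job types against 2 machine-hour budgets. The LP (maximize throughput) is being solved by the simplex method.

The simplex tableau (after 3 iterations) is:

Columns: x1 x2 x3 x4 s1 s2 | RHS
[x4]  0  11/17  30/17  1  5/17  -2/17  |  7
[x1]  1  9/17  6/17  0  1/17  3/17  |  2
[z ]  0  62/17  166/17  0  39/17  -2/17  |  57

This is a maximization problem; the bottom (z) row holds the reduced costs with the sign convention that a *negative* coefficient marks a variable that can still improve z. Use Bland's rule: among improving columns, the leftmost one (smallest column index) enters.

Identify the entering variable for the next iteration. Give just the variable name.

s2

Objective-row coefficients: x1: 0, x2: 62/17, x3: 166/17, x4: 0, s1: 39/17, s2: -2/17.
Improving columns: s2. Bland's rule picks the smallest column index → s2.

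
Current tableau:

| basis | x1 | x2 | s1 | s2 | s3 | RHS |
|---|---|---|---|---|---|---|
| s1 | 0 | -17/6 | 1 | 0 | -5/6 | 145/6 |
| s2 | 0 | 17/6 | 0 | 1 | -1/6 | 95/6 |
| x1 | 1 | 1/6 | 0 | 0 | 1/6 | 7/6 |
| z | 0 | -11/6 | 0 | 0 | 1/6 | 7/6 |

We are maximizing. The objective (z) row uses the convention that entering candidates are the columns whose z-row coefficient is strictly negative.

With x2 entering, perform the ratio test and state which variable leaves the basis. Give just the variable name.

s2

Ratios: row 1 (s1): entry -17/6 ≤ 0, skip; row 2 (s2): (95/6)/(17/6) = 95/17; row 3 (x1): (7/6)/(1/6) = 7.
Minimum ratio 95/17 is in the s2 row, so s2 leaves.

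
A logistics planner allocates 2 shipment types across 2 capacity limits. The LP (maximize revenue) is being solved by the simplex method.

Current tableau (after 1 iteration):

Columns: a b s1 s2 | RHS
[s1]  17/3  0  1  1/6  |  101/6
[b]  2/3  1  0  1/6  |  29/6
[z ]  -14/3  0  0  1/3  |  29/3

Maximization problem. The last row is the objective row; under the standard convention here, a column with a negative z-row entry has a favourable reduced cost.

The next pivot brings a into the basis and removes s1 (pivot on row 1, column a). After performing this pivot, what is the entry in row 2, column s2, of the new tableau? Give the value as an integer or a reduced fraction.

Pivot element is row 1, column a: 17/3.
Normalize row 1: new (row 1, s2) = (1/6)/(17/3) = 1/34.
row 2 ← row 2 − (2/3)·(new row 1): 1/6 − (2/3)·(1/34) = 5/34.

5/34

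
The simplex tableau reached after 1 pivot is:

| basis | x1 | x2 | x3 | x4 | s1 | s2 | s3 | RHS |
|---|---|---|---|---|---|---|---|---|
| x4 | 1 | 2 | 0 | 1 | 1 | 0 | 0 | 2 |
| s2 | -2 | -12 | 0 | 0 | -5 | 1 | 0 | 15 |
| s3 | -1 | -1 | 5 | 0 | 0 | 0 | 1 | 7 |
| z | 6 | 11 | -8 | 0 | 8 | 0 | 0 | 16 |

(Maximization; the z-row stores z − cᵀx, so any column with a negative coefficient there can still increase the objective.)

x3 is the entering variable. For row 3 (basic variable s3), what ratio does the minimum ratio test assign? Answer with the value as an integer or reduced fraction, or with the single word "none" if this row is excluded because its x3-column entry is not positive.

7/5

Ratio = RHS / (x3 entry) = 7 / 5 = 7/5.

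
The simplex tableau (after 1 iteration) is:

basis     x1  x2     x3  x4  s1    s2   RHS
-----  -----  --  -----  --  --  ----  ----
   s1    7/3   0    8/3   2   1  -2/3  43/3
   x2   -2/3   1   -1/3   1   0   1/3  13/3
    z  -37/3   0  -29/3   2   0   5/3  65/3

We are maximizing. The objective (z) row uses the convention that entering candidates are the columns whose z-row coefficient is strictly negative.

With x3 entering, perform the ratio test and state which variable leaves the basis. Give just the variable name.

s1

Ratios: row 1 (s1): (43/3)/(8/3) = 43/8; row 2 (x2): entry -1/3 ≤ 0, skip.
Minimum ratio 43/8 is in the s1 row, so s1 leaves.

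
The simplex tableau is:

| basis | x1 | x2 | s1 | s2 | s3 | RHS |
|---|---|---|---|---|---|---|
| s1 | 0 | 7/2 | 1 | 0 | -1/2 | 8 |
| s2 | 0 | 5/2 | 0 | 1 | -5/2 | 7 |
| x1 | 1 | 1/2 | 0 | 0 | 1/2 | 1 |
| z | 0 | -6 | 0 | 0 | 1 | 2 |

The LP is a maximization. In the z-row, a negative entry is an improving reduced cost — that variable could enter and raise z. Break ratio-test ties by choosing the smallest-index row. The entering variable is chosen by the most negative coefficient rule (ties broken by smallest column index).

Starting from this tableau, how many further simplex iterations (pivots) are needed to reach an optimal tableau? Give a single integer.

pivot: x2 in, x1 out → z = 14
No improving column remains; optimal.

1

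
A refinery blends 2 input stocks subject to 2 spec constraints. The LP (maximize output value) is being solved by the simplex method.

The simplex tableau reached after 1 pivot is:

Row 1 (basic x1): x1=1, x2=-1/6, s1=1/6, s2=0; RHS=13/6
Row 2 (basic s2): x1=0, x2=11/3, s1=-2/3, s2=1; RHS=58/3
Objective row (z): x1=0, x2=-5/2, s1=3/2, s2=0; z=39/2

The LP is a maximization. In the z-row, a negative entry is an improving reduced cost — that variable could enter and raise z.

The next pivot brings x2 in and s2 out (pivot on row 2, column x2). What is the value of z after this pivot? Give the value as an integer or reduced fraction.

719/22

Minimum ratio for x2: (58/3)/(11/3) = 58/11.
z changes by −(z-row coeff of x2)·ratio = −(-5/2)·(58/11) = 145/11.
New z = 39/2 + (145/11) = 719/22.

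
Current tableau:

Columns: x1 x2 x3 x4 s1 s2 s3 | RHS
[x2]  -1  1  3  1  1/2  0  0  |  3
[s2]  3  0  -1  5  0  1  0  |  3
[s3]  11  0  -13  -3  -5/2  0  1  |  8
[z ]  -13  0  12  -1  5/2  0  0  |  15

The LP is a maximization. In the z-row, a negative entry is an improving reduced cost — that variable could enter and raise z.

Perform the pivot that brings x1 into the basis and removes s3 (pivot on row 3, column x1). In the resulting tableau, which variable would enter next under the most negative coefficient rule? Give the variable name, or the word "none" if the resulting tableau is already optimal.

Pivot element 11. New z-row = old z-row − (-13)·(row 3/11).
Updated z-row coefficients: x1: 0, x2: 0, x3: -37/11, x4: -50/11, s1: -5/11, s2: 0, s3: 13/11.
The most negative is -50/11 in column x4, so x4 would enter next.

x4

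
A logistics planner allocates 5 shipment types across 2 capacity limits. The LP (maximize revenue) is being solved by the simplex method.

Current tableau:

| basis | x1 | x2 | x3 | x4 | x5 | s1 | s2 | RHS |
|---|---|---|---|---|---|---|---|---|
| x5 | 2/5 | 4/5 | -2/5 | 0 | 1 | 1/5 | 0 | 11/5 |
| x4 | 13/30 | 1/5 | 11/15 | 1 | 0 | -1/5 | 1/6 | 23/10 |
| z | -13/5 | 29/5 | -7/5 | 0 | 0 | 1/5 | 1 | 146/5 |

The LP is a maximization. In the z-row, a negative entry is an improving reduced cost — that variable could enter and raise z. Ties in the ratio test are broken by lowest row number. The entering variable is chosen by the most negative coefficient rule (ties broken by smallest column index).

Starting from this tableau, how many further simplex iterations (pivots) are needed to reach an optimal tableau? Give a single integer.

pivot: x1 in, x4 out → z = 43
pivot: s1 in, x5 out → z = 216/5
No improving column remains; optimal.

2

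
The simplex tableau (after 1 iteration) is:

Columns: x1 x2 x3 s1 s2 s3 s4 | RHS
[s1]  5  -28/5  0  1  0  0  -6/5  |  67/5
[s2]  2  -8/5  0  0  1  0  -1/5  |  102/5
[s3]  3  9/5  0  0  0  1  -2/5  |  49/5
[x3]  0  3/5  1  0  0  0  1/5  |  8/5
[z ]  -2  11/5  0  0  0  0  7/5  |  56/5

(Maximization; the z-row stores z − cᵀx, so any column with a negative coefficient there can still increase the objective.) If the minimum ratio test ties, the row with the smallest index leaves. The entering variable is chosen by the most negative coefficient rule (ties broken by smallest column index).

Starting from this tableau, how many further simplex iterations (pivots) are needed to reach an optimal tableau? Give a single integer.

pivot: x1 in, s1 out → z = 414/25
pivot: x2 in, s3 out → z = 2138/129
No improving column remains; optimal.

2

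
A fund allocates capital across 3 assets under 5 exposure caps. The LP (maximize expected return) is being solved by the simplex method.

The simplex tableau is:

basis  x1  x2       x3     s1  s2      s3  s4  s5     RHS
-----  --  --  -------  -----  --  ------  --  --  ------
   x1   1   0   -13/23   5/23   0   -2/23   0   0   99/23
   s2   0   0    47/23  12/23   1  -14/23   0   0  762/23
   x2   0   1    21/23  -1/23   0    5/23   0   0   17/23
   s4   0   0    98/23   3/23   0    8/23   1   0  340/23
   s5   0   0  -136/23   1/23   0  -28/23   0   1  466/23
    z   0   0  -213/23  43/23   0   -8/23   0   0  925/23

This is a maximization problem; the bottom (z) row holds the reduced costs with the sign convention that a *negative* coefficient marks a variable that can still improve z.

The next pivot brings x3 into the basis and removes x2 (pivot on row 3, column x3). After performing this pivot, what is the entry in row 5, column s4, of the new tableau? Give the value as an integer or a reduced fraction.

Pivot element is row 3, column x3: 21/23.
Normalize row 3: new (row 3, s4) = 0/(21/23) = 0.
row 5 ← row 5 − (-136/23)·(new row 3): 0 − (-136/23)·0 = 0.

0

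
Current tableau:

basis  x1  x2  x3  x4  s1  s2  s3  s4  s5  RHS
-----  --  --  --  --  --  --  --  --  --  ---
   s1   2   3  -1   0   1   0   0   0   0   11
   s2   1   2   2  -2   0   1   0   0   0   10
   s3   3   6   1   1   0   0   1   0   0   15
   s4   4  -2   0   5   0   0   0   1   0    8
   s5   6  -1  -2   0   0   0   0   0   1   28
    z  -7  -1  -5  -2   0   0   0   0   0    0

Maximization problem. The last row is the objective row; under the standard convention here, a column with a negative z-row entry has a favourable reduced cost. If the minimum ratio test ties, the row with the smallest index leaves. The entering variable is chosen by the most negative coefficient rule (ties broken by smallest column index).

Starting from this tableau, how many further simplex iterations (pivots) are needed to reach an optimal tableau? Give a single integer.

pivot: x1 in, s4 out → z = 14
pivot: x3 in, s2 out → z = 34
pivot: x4 in, x1 out → z = 181/5
No improving column remains; optimal.

3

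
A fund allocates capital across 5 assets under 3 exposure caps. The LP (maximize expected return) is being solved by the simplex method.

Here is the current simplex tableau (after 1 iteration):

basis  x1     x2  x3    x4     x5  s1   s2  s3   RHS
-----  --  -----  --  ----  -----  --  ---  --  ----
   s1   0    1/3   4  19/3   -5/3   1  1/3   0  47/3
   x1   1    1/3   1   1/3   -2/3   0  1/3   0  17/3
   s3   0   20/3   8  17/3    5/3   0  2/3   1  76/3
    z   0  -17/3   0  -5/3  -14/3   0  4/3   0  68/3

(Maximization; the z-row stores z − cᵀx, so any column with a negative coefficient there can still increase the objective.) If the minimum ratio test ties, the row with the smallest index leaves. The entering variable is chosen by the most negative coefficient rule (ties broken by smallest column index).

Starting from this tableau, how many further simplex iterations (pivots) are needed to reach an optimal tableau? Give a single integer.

2

pivot: x2 in, s3 out → z = 221/5
pivot: x5 in, x2 out → z = 468/5
No improving column remains; optimal.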